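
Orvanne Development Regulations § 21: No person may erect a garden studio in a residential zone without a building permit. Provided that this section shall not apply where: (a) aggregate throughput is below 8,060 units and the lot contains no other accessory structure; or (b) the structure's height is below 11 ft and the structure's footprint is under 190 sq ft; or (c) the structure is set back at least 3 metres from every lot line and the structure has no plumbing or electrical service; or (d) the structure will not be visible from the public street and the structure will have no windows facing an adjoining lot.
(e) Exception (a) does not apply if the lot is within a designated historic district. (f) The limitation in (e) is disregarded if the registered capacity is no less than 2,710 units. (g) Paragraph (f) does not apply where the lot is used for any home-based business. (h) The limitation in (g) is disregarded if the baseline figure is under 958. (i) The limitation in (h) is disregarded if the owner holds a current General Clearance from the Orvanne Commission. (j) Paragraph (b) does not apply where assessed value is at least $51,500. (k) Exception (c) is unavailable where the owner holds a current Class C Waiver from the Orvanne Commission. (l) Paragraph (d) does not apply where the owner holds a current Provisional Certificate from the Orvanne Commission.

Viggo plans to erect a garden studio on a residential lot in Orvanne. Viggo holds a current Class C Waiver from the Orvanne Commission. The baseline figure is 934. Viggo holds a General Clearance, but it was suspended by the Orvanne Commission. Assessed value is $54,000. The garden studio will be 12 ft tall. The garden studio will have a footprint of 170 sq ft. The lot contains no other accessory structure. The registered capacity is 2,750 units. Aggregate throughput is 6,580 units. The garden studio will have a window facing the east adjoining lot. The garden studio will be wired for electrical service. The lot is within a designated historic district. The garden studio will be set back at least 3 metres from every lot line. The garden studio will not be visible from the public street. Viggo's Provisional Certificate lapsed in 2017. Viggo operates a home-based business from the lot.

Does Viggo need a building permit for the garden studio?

All of (a)'s requirements are met (aggregate throughput is 6,580 units, below the 8,060 units limit; the lot has no other accessory structure). Under paragraphs (e)–(i): (e) would limit (a) — the lot is in a historic district — but (f) sets (e) aside: (f) operates against (e): the registered capacity is 2,750 units, meeting the 2,710 units threshold. (g) operates (a home-based business operates on the lot), but is displaced by (h): (h) applies — the baseline figure is 934, under the 958 limit. (i), which would lift (h), is not triggered — there is no General Clearance in force. So (a) applies.
Exception (b) requires that the structure's height is below 11 ft; but the structure's height is 12 ft, not below 11 ft, so (b) is unavailable.
Exception (c) requires that the structure has no plumbing or electrical service; but electrical service is planned, so (c) is unavailable.
Exception (d) fails — a window faces an adjoining lot.

No — exception (a) applies; Viggo does not need a building permit.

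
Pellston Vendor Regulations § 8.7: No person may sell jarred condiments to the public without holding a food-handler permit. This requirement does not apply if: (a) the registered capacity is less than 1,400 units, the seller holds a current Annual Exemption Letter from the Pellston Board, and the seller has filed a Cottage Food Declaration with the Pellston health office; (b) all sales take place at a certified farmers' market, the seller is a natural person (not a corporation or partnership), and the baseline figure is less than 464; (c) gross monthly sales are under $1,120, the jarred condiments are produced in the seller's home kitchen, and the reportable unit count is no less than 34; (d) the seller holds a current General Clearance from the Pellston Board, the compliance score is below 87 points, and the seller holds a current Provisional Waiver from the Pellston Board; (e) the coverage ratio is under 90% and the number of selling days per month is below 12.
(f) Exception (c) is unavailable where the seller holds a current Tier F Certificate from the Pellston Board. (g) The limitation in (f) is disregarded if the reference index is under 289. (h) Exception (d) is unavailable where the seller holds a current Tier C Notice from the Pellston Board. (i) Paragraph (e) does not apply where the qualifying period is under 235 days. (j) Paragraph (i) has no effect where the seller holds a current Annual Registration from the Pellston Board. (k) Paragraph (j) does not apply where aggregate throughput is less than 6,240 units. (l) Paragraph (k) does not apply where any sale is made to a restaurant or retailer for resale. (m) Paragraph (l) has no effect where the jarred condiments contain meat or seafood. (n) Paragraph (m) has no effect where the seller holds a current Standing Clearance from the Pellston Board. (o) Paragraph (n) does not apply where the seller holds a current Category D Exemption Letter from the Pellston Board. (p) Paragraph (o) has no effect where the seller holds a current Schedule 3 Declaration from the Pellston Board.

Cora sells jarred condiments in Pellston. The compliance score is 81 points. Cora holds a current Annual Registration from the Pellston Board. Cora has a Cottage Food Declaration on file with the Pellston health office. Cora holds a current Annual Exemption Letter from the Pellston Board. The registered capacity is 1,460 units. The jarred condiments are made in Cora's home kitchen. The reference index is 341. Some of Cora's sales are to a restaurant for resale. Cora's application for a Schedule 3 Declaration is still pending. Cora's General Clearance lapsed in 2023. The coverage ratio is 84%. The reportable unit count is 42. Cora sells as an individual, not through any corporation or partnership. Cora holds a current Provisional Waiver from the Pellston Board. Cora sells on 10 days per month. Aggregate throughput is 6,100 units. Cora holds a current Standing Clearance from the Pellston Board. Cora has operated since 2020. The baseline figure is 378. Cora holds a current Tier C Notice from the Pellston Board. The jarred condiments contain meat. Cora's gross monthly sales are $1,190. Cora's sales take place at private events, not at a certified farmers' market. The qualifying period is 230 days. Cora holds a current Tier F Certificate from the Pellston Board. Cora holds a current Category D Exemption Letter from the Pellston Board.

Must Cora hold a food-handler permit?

Yes — Cora must hold a food-handler permit.

Exception (a) does not apply: the registered capacity is 1,460 units, not less than 1,400 units.
Exception (b) does not apply: sales are at private events, not a certified farmers' market.
Exception (c) does not apply: gross monthly sales are $1,190, not under $1,120.
Exception (d) does not apply: there is no General Clearance in force.
Exception (e)'s conditions are all satisfied: the coverage ratio is 84%, under the 90% limit; the number of selling days per month is 10, below the 12 limit. But applying paragraphs (i)–(p): (i) operates against (e): the qualifying period is 230 days, under the 235 days limit. (j) would limit (i) — a current Annual Registration is held — but (k) sets (j) aside: (k) operates against (j): aggregate throughput is 6,100 units, less than the 6,240 units limit. (l) applies (some sales are to a restaurant for resale), but is overridden by (m): (m) is triggered — the jarred condiments contain meat. (n) would limit (m) — a current Standing Clearance is held — but (o) sets (n) aside: (o) operates against (n): a current Category D Exemption Letter is held. (p), which would lift (o), is not engaged — the Schedule 3 Declaration is not current. (e) is therefore removed.
No exception displaces § 8.7.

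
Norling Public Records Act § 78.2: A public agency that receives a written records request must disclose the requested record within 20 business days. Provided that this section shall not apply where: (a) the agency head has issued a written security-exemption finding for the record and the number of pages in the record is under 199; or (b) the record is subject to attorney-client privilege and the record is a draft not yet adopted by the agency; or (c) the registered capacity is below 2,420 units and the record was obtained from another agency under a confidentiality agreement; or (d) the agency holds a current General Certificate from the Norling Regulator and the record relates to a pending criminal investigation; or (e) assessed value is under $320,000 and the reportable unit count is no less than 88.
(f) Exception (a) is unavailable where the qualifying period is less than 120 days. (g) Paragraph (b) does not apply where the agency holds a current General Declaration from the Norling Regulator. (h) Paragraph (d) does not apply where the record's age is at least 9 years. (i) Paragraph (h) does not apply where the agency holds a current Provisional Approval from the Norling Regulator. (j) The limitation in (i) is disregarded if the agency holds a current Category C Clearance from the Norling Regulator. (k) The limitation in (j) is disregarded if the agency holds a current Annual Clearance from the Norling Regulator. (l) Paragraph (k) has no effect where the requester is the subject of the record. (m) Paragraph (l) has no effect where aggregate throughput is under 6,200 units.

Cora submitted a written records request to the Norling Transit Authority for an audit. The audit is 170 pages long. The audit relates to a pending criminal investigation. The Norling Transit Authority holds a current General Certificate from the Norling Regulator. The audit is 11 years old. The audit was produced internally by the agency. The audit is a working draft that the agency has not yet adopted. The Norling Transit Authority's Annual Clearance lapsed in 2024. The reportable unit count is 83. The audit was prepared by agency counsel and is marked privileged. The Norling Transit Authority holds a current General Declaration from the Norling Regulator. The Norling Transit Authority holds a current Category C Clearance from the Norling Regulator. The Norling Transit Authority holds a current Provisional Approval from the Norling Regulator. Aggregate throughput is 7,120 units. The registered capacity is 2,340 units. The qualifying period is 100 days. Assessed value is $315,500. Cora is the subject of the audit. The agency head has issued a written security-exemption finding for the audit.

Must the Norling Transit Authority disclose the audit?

Yes — the Norling Transit Authority must disclose the audit.

All of (a)'s requirements are met (a written security-exemption finding has been issued; the number of pages in the record is 170, under the 199 limit). But applying paragraph (f): (f) applies — the qualifying period is 100 days, less than the 120 days limit. (a) is therefore removed.
Exception (b): the audit is privileged; the audit is an unadopted draft — every condition holds. However, paragraph (g) must be considered: (g) operates against (b): a current General Declaration is held. So (b) is unavailable.
Exception (c) fails — the audit was produced internally.
Exception (d)'s conditions are all satisfied: a current General Certificate is held; the audit relates to a pending investigation. But: (h) operates — the record's age is 11 years, meeting the 9 years threshold. (i) operates (a current Provisional Approval is held), but is set aside by (j): (j) operates — a current Category C Clearance is held. (k) is not triggered (there is no Annual Clearance in force), so (j) stands. So (d) is unavailable.
Exception (e) does not apply: the reportable unit count is 83, short of 88.
None of the exceptions is available; § 78.2 applies in full.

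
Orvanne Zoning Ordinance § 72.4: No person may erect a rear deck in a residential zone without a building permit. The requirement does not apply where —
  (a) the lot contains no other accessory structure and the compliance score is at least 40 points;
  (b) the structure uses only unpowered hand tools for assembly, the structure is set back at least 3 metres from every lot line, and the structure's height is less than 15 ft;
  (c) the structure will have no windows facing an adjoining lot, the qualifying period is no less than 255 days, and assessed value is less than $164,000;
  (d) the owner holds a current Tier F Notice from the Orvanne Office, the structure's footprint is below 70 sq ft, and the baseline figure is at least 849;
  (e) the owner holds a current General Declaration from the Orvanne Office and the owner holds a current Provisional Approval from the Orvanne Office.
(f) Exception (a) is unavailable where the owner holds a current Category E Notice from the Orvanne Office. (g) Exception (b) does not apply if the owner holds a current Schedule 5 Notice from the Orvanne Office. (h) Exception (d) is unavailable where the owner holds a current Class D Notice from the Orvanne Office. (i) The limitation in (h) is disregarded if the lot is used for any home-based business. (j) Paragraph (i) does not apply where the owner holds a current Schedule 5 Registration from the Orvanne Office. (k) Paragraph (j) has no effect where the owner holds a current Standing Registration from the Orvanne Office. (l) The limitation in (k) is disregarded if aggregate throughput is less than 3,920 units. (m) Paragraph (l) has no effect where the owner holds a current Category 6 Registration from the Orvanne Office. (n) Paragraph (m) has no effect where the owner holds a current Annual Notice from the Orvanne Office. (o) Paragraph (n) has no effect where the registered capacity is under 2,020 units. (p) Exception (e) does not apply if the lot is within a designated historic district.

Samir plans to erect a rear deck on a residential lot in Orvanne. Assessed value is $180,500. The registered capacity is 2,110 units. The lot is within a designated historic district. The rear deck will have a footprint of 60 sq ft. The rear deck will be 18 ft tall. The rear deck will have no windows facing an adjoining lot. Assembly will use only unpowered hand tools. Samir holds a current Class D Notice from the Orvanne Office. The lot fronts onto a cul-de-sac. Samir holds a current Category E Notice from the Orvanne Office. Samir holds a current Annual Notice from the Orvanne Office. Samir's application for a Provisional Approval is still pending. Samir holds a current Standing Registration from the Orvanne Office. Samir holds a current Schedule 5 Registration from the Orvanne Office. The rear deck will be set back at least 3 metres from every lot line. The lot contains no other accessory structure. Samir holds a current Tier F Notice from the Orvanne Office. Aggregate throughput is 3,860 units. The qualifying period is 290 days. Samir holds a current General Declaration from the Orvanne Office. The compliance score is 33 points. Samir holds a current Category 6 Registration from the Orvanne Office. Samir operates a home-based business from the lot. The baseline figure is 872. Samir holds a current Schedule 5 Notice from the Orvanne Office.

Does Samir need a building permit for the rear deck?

Exception (a) does not apply: the compliance score is 33 points, short of 40 points.
Exception (b) does not apply: the structure's height is 18 ft, not less than 15 ft.
Exception (c) does not apply: assessed value is $180,500, not less than $164,000.
Exception (d) is satisfied on its face — a current Tier F Notice is held; the structure's footprint is 60 sq ft, below the 70 sq ft limit; the baseline figure is 872, meeting the 849 threshold. Turning to paragraphs (h)–(o): (h) operates against (d): a current Class D Notice is held. (i) is engaged (a home-based business operates on the lot), but yields to (j): (j) operates against (i): a current Schedule 5 Registration is held. (k) would limit (j) — a current Standing Registration is held — but (l) sets (k) aside: (l) operates against (k): aggregate throughput is 3,860 units, less than the 3,920 units limit. (m) applies (a current Category 6 Registration is held), but is set aside by (n): (n) operates — a current Annual Notice is held. (o) is inapplicable (the registered capacity is 2,110 units, not under 2,020 units), so (n) stands. So (d) is unavailable.
Exception (e) fails — there is no Provisional Approval in force.
No exception is made out. Samir falls within the general rule.

Yes — Samir must obtain a building permit.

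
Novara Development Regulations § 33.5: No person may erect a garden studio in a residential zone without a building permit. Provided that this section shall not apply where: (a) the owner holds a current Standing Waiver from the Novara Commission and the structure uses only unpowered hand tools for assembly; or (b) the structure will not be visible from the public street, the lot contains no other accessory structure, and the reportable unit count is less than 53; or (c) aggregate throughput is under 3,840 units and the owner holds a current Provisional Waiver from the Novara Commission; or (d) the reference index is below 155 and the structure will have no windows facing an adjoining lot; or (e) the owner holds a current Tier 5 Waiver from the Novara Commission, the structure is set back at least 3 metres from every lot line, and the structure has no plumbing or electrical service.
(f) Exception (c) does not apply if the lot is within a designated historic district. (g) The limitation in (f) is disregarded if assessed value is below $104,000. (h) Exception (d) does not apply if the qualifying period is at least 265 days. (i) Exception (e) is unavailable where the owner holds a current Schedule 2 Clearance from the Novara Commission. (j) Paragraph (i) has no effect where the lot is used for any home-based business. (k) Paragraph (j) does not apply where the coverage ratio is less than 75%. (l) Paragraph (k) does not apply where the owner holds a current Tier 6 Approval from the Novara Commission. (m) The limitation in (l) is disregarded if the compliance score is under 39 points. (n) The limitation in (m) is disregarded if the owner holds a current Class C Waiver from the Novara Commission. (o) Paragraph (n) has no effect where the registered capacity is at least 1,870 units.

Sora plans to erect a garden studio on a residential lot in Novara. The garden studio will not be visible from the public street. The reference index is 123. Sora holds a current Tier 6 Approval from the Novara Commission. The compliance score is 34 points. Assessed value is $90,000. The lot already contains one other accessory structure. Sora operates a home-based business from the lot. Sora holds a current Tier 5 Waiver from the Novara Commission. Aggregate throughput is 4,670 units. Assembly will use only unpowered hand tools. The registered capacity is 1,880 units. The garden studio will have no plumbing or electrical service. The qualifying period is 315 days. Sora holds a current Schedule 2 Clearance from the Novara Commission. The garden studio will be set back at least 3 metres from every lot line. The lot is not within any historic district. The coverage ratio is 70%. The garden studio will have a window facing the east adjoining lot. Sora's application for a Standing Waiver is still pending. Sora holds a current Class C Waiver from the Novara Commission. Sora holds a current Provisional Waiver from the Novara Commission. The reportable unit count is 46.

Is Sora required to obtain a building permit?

Yes — Sora must obtain a building permit.

Exception (a) fails — the Standing Waiver is not current.
Exception (b) does not apply: the lot already has another accessory structure.
Exception (c) requires that aggregate throughput is under 3,840 units; but aggregate throughput is 4,670 units, not under 3,840 units, so (c) is unavailable.
Exception (d) does not apply: a window faces an adjoining lot.
Exception (e): a current Tier 5 Waiver is held; the setback is at least 3 m on every side; there is no plumbing or electrical service — every condition holds. Turning to paragraphs (i)–(o): (i) operates against (e): a current Schedule 2 Clearance is held. (j) would limit (i) — a home-based business operates on the lot — but (k) sets (j) aside: (k) operates against (j): the coverage ratio is 70%, less than the 75% limit. (l) would limit (k) — a current Tier 6 Approval is held — but (m) sets (l) aside: (m) is triggered — the compliance score is 34 points, under the 39 points limit. (n) would limit (m) — a current Class C Waiver is held — but (o) sets (n) aside: (o) operates — the registered capacity is 1,880 units, meeting the 1,870 units threshold. (e) is therefore removed.
No exception is made out. Sora falls within the general rule.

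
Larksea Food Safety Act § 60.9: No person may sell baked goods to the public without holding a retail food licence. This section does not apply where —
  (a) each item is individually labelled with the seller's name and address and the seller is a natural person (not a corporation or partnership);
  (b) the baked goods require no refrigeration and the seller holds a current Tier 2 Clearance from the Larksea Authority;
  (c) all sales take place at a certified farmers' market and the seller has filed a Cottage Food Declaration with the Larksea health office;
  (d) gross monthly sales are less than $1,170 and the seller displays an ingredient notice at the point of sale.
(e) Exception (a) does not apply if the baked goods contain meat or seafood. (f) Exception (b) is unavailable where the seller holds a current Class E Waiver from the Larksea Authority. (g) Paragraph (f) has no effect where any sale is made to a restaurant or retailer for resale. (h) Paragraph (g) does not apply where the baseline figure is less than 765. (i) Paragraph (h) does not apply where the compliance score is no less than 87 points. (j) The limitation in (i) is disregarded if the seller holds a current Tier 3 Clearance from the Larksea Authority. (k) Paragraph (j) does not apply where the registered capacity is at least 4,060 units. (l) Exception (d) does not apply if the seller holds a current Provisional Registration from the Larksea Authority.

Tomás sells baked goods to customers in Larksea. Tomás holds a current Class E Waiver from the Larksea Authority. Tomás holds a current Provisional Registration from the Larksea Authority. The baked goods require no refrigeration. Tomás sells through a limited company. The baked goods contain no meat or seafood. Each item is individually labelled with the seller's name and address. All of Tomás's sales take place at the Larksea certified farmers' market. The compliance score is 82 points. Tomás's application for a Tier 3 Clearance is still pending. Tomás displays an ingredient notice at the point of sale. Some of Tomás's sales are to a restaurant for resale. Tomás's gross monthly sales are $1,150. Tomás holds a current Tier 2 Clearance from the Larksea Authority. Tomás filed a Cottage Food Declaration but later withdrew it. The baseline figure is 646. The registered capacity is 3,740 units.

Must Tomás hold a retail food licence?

Exception (a) requires that the seller is a natural person (not a corporation or partnership); but the seller operates through a limited company, so (a) is unavailable.
Exception (b): the baked goods are shelf-stable; a current Tier 2 Clearance is held — every condition holds. But applying paragraphs (f)–(k): (f) applies — a current Class E Waiver is held. (g) would limit (f) — some sales are to a restaurant for resale — but (h) sets (g) aside: (h) operates against (g): the baseline figure is 646, less than the 765 limit. (i) is not triggered (the compliance score is 82 points, short of 87 points), so (h) stands. Exception (b) does not apply.
Exception (c) does not apply: the Cottage Food Declaration was withdrawn.
All of (d)'s requirements are met (gross monthly sales are $1,150, less than the $1,170 limit; an ingredient notice is displayed). However, paragraph (l) must be considered: (l) is triggered — a current Provisional Registration is held. (d) is therefore removed.
No exception is made out. Tomás falls within the general rule.

Yes — Tomás must hold a retail food licence.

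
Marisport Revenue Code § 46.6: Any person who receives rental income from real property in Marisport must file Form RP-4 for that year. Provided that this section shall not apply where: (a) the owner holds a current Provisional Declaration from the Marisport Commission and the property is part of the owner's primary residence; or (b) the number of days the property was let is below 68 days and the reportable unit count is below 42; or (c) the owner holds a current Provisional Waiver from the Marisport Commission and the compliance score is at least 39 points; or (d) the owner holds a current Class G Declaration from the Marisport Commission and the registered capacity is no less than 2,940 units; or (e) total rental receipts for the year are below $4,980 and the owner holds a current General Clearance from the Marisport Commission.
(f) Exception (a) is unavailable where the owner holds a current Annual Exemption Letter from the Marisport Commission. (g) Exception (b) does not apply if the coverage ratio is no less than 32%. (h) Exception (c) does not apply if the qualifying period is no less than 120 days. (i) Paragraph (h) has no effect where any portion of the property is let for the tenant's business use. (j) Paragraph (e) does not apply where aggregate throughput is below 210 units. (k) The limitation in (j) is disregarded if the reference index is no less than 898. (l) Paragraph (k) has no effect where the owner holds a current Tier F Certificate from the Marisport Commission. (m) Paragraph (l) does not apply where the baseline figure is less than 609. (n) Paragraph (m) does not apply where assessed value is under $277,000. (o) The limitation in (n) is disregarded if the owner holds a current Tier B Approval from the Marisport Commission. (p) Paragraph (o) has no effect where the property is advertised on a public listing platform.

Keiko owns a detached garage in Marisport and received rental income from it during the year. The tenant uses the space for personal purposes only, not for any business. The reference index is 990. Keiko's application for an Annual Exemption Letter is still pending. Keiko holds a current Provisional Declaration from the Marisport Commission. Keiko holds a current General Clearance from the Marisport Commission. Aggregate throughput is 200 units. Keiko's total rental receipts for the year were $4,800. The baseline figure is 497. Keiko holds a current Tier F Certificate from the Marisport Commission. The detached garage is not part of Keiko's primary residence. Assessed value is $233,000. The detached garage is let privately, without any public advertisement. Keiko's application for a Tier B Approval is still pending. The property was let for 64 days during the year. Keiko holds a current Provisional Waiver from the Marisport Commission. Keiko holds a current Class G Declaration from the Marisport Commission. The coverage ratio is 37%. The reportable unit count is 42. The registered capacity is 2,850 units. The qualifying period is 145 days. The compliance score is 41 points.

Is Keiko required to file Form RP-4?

Yes — Keiko must file Form RP-4.

Exception (a) requires that the property is part of the owner's primary residence; but the detached garage is not part of the primary residence, so (a) is unavailable.
Exception (b) does not apply: the reportable unit count is 42, not below 42.
All of (c)'s requirements are met (a current Provisional Waiver is held; the compliance score is 41 points, meeting the 39 points threshold). However, paragraphs (h)–(i) must be considered: (h) operates against (c): the qualifying period is 145 days, meeting the 120 days threshold. (i) is not engaged (the space is used for personal purposes only), so (h) stands. Exception (c) does not apply.
Exception (d) fails — the registered capacity is 2,850 units, short of 2,940 units.
Exception (e) is satisfied on its face — total rental receipts for the year are $4,800, below the $4,980 limit; a current General Clearance is held. Turning to paragraphs (j)–(p): (j) is triggered — aggregate throughput is 200 units, below the 210 units limit. (k) applies (the reference index is 990, meeting the 898 threshold), but is displaced by (l): (l) operates against (k): a current Tier F Certificate is held. (m) operates (the baseline figure is 497, less than the 609 limit), but is itself disapplied by (n): (n) operates against (m): assessed value is $233,000, under the $277,000 limit. (o) does not operate here (there is no Tier B Approval in force), so (n) stands. (e) is therefore removed.
No exception displaces § 46.6.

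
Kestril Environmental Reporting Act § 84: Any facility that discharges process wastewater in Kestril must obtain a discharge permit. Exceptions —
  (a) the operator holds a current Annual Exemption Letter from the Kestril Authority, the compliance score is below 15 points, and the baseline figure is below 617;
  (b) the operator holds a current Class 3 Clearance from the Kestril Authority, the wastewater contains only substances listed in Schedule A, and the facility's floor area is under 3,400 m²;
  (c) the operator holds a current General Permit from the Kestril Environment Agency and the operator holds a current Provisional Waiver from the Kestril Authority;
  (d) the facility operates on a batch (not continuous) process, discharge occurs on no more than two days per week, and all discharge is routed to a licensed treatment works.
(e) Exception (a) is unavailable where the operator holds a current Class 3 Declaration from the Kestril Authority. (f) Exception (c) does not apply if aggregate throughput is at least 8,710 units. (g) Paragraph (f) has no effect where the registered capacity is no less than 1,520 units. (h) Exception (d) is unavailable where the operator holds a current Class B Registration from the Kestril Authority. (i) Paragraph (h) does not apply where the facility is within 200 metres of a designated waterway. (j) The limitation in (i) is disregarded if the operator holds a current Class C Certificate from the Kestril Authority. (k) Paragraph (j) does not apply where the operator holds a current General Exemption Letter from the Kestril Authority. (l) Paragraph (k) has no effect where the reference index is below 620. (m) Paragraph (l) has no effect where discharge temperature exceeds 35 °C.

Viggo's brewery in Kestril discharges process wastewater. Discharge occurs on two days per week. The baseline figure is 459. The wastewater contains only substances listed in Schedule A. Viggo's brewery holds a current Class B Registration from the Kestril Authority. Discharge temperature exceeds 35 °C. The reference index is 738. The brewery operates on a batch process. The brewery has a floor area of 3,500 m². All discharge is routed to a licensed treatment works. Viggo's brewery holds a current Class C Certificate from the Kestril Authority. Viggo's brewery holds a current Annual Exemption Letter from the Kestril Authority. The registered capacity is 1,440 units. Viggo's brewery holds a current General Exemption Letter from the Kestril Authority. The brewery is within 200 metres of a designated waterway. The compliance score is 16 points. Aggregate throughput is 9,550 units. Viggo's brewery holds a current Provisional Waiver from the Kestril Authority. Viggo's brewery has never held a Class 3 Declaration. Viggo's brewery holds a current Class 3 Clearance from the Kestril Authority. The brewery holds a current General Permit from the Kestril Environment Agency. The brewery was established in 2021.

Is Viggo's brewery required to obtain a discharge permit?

Exception (a) does not apply: the compliance score is 16 points, not below 15 points.
Exception (b) fails — the facility's floor area is 3,500 m², not under 3,400 m².
Exception (c)'s conditions are all satisfied: a current General Permit is held; a current Provisional Waiver is held. Turning to paragraphs (f)–(g): (f) applies — aggregate throughput is 9,550 units, meeting the 8,710 units threshold. (g), which would lift (f), is not triggered — the registered capacity is 1,440 units, short of 1,520 units. So (c) is unavailable.
Exception (d)'s conditions are all satisfied: the facility operates on a batch process; discharge occurs on no more than two days per week; discharge is routed to a licensed treatment works. As to paragraphs (h)–(m): (h) would limit (d) — a current Class B Registration is held — but (i) sets (h) aside: (i) operates against (h): the brewery is within 200 m of a designated waterway. (j) operates (a current Class C Certificate is held), but is overridden by (k): (k) operates — a current General Exemption Letter is held. (l), which would lift (k), is not triggered — the reference index is 738, not below 620. (d) remains available.

No — exception (d) applies; Viggo's brewery is not required to obtain a discharge permit.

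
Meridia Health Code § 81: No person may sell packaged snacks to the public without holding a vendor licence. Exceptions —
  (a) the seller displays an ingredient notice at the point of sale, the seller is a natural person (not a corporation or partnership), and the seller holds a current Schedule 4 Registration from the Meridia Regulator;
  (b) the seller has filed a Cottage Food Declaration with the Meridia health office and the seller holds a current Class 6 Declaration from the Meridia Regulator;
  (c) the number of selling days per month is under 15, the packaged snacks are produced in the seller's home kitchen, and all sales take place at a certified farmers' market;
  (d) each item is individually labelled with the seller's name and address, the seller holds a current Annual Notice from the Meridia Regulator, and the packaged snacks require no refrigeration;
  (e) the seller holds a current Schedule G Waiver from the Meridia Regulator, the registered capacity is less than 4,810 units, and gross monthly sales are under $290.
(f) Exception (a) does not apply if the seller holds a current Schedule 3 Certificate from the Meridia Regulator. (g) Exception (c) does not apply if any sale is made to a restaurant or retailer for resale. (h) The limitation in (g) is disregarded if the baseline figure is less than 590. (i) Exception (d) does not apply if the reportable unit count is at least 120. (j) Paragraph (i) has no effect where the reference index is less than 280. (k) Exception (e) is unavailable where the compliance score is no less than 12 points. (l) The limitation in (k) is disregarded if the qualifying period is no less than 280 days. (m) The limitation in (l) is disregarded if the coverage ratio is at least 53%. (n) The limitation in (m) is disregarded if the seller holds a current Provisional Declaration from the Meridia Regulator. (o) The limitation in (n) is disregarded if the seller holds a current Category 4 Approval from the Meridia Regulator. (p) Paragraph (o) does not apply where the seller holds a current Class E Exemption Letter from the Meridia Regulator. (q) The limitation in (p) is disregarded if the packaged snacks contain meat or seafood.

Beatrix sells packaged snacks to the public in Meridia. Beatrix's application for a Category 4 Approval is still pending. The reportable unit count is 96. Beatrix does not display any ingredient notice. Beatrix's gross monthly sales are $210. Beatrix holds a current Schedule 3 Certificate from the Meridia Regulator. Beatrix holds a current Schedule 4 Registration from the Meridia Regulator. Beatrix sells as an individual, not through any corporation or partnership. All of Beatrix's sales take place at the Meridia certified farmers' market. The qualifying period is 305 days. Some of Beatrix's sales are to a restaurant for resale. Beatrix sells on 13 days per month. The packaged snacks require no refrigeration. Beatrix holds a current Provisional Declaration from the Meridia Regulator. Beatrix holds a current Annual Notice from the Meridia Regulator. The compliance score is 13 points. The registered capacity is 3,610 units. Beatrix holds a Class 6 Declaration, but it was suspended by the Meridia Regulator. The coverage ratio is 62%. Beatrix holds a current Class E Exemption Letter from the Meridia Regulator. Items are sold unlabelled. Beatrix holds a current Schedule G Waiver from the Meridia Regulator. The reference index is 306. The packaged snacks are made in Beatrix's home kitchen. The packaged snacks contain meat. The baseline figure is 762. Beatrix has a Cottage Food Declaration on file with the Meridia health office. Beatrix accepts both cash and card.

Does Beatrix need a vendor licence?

No — exception (e) applies; Beatrix is not required to hold a vendor licence.

Exception (a) requires that the seller displays an ingredient notice at the point of sale; but no ingredient notice is displayed, so (a) is unavailable.
Exception (b) does not apply: there is no Class 6 Declaration in force.
Exception (c) is satisfied on its face — the number of selling days per month is 13, under the 15 limit; the packaged snacks are home-kitchen produced; all sales are at a certified farmers' market. However, paragraphs (g)–(h) must be considered: (g) operates — some sales are to a restaurant for resale. (h), which would lift (g), does not operate here — the baseline figure is 762, not less than 590. Exception (c) does not apply.
Exception (d) does not apply: items are sold unlabelled.
Exception (e)'s conditions are all satisfied: a current Schedule G Waiver is held; the registered capacity is 3,610 units, less than the 4,810 units limit; gross monthly sales are $210, under the $290 limit. Applying paragraphs (k)–(q): (k) would limit (e) — the compliance score is 13 points, meeting the 12 points threshold — but (l) sets (k) aside: (l) applies — the qualifying period is 305 days, meeting the 280 days threshold. (m) would limit (l) — the coverage ratio is 62%, meeting the 53% threshold — but (n) sets (m) aside: (n) applies — a current Provisional Declaration is held. (o), which would lift (n), does not operate here — no current Category 4 Approval is held. Exception (e) stands.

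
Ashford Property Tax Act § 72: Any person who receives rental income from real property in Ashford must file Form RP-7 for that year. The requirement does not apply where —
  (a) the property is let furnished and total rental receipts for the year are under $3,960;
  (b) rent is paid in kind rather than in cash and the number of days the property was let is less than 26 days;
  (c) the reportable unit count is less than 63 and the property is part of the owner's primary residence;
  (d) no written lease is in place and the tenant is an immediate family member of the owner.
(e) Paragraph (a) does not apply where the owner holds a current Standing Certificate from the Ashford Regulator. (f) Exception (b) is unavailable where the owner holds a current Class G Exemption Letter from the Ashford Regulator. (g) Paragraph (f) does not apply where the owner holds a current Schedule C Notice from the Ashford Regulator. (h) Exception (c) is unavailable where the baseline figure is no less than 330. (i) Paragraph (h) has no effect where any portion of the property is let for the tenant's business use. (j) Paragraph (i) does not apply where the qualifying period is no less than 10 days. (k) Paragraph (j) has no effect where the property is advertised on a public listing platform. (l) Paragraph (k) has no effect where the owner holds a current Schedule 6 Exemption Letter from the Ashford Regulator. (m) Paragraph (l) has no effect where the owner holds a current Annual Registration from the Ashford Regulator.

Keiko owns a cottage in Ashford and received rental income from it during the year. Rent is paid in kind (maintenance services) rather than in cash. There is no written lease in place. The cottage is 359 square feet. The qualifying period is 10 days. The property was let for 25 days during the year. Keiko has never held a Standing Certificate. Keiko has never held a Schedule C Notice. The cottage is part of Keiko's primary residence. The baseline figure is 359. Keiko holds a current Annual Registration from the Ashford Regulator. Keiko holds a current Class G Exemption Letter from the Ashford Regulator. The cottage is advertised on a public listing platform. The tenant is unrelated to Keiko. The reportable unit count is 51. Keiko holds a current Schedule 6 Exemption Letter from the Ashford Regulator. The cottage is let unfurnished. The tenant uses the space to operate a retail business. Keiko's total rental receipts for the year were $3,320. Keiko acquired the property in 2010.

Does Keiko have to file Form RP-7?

Exception (a) does not apply: the property is let unfurnished.
Exception (b): rent is paid in kind; the number of days the property was let is 25 days, less than the 26 days limit — every condition holds. But: (f) applies — a current Class G Exemption Letter is held. (g), which would lift (f), does not operate here — the Schedule C Notice is not current. So (b) is unavailable.
All of (c)'s requirements are met (the reportable unit count is 51, less than the 63 limit; the cottage is part of the primary residence). As to paragraphs (h)–(m): (h) is triggered (the baseline figure is 359, meeting the 330 threshold), but yields to (i): (i) operates against (h): the space is let for business use. (j) would limit (i) — the qualifying period is 10 days, meeting the 10 days threshold — but (k) sets (j) aside: (k) is engaged — the property is publicly advertised. (l) would limit (k) — a current Schedule 6 Exemption Letter is held — but (m) sets (l) aside: (m) operates against (l): a current Annual Registration is held. So (c) applies.
Exception (d) requires that the tenant is an immediate family member of the owner; but the tenant is unrelated to the owner, so (d) is unavailable.

No — exception (c) applies; Keiko is not required to file Form RP-7.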